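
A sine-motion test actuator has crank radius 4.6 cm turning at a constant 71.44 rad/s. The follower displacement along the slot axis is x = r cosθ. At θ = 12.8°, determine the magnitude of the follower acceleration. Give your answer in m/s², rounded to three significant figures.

229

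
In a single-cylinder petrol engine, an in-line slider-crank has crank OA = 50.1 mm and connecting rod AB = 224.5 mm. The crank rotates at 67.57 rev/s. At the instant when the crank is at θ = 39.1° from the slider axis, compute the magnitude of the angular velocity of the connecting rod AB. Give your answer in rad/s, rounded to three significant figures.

74.3

ω = 424.6 rad/s (converted from 67.57 rev/s).
The rod makes angle φ with the slider axis where L sinφ = r sinθ; differentiating, L cosφ·φ̇ = r ω cosθ.
L cosφ = √(L² − r² sin²θ) = 0.22227 m.
|ω_rod| = r ω |cosθ| / √(L² − r² sin²θ) = 0.0501·424.6·0.77605/0.22227 = 74.266 rad/s.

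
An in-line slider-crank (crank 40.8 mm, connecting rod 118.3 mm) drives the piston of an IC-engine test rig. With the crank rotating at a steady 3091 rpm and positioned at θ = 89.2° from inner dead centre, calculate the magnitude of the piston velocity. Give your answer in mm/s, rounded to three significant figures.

ω = 2π·3091/60 = 323.7 rad/s
For an in-line slider-crank, x = r cosθ + √(L² − r² sin²θ), so v = −rω sinθ·[1 + r cosθ/√(L² − r² sin²θ)].
With r = 0.0408 m, L = 0.1183 m, θ = 89.2°: √(L² − r² sin²θ) = 0.11104 m.
v = −0.0408·323.7·0.99990·[1 + 0.0408·0.01396/0.11104] = -13.273 m/s.
|v| = 13.273 m/s = 13273 mm/s.

13300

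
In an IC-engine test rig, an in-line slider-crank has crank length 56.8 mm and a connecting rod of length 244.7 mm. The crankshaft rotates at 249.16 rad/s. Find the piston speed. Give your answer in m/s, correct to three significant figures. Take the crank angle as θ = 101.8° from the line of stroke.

13.2

ω = 249.2 rad/s
For an in-line slider-crank, x = r cosθ + √(L² − r² sin²θ), so v = −rω sinθ·[1 + r cosθ/√(L² − r² sin²θ)].
With r = 0.0568 m, L = 0.2447 m, θ = 101.8°: √(L² − r² sin²θ) = 0.2383 m.
v = −0.0568·249.2·0.97887·[1 + 0.0568·-0.20450/0.2383] = -13.178 m/s.
|v| = 13.178 m/s.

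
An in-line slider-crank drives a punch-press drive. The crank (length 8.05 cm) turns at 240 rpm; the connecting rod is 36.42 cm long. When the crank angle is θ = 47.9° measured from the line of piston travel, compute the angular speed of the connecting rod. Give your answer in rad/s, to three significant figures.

3.78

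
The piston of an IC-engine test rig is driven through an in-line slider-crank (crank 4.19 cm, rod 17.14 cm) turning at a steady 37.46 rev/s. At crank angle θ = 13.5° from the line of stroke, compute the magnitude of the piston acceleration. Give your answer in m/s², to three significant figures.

ω = 2π·37.5 = 235.4 rad/s
x(θ) = r cosθ + √(L² − r² sin²θ); with ω constant, a = ω²·d²x/dθ².
d²x/dθ² = −r cosθ − r²(cos2θ)/√u − r⁴ sin²2θ/(4u^{3/2}),  u = L² − r² sin²θ = 0.0292823 m².
Substituting r = 0.0419 m, L = 0.1714 m, θ = 13.5°: d²x/dθ² = -0.049915 m.
a = ω²·d²x/dθ² = (235.4)²·(-0.049915) = -2765.2 m/s²;  |a| = 2765.2 m/s².

2770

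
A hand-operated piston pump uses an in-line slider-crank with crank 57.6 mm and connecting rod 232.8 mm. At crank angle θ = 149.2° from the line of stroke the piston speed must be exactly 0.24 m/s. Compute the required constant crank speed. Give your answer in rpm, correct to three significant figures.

For an in-line slider-crank, |v_piston| = rω|sinθ|·[1 + r cosθ/√(L² − r² sin²θ)].
With r = 0.0576 m, L = 0.2328 m, θ = 149.2°: the bracketed kinematic factor |dx/dθ| = 0.023175 m.
ω = v/|dx/dθ| = 0.24/0.023175 = 10.356 rad/s.
N = 60ω/(2π) = 98.894 rpm.

98.9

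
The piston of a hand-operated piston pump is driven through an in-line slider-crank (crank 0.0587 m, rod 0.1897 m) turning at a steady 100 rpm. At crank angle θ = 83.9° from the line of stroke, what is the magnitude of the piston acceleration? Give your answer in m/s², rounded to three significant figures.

1.36

ω = 2π·100/60 = 10.47 rad/s
x(θ) = r cosθ + √(L² − r² sin²θ); with ω constant, a = ω²·d²x/dθ².
d²x/dθ² = −r cosθ − r²(cos2θ)/√u − r⁴ sin²2θ/(4u^{3/2}),  u = L² − r² sin²θ = 0.0325793 m².
Substituting r = 0.0587 m, L = 0.1897 m, θ = 83.9°: d²x/dθ² = +0.012399 m.
a = ω²·d²x/dθ² = (10.47)²·(+0.012399) = +1.3597 m/s²;  |a| = 1.3597 m/s².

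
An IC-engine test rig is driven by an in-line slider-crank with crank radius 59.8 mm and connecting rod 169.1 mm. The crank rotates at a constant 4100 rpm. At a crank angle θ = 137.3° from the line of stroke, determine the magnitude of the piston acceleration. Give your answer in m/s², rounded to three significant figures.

7650

ω = 2π·4100/60 = 429.4 rad/s
x(θ) = r cosθ + √(L² − r² sin²θ); with ω constant, a = ω²·d²x/dθ².
d²x/dθ² = −r cosθ − r²(cos2θ)/√u − r⁴ sin²2θ/(4u^{3/2}),  u = L² − r² sin²θ = 0.0269502 m².
Substituting r = 0.0598 m, L = 0.1691 m, θ = 137.3°: d²x/dθ² = +0.041483 m.
a = ω²·d²x/dθ² = (429.4)²·(+0.041483) = +7647.1 m/s²;  |a| = 7647.1 m/s².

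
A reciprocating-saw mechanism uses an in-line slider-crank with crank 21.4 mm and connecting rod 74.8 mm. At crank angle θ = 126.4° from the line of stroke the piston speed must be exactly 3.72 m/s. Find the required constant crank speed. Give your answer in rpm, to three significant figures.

For an in-line slider-crank, |v_piston| = rω|sinθ|·[1 + r cosθ/√(L² − r² sin²θ)].
With r = 0.0214 m, L = 0.0748 m, θ = 126.4°: the bracketed kinematic factor |dx/dθ| = 0.01422 m.
ω = v/|dx/dθ| = 3.72/0.01422 = 261.61 rad/s.
N = 60ω/(2π) = 2498.2 rpm.

2500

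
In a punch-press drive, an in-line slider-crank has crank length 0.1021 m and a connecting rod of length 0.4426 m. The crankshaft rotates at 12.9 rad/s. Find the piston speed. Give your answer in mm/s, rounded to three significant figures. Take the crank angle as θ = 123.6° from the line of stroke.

ω = 12.9 rad/s
For an in-line slider-crank, x = r cosθ + √(L² − r² sin²θ), so v = −rω sinθ·[1 + r cosθ/√(L² − r² sin²θ)].
With r = 0.1021 m, L = 0.4426 m, θ = 123.6°: √(L² − r² sin²θ) = 0.43435 m.
v = −0.1021·12.9·0.83292·[1 + 0.1021·-0.55339/0.43435] = -0.95433 m/s.
|v| = 0.95433 m/s = 954.33 mm/s.

954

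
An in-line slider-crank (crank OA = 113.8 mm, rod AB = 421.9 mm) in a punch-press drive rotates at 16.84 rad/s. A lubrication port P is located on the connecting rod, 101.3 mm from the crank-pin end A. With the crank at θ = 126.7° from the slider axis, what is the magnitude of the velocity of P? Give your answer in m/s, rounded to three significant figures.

ω = 16.84 rad/s.  Crank-pin speed |V_A| = rω = 1.9164 m/s, perpendicular to OA.
Rod angle: sinφ = −(r/L) sinθ ⇒ φ = -12.490°; ω_rod = −rω cosθ/√(L²−r²sin²θ) = +2.7804 rad/s.
V_P = V_A + ω_rod × AP, with AP = 0.1013 m along the rod.
Components: V_Px = −rω sinθ − a·ω_rod·sinφ = -1.4756 m/s;  V_Py = rω cosθ + a·ω_rod·cosφ = -0.8703 m/s.
|V_P| = √(V_Px² + V_Py²) = 1.7131 m/s.

1.71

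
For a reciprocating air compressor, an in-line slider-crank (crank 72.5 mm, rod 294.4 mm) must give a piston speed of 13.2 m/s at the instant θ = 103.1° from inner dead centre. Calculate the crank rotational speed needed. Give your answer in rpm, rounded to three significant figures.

1890

For an in-line slider-crank, |v_piston| = rω|sinθ|·[1 + r cosθ/√(L² − r² sin²θ)].
With r = 0.0725 m, L = 0.2944 m, θ = 103.1°: the bracketed kinematic factor |dx/dθ| = 0.066553 m.
ω = v/|dx/dθ| = 13.2/0.066553 = 198.34 rad/s.
N = 60ω/(2π) = 1894 rpm.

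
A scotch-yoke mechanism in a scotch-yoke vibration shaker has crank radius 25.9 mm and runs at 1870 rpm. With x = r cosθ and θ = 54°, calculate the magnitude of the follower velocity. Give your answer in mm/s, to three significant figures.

ω = 195.8 rad/s (from 1870 rpm).
x = r cosθ ⇒ ẋ = −rω sinθ.
|v| = rω|sinθ| = 0.0259·195.8·|sin 54°| = 4.1032 m/s = 4103.2 mm/s.

4100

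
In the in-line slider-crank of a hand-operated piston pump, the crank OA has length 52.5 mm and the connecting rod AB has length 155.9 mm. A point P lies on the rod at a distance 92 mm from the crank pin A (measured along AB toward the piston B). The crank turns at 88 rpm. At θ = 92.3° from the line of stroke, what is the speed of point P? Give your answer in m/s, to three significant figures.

ω = 9.215 rad/s.  Crank-pin speed |V_A| = rω = 0.48381 m/s, perpendicular to OA.
Rod angle: sinφ = −(r/L) sinθ ⇒ φ = -19.663°; ω_rod = −rω cosθ/√(L²−r²sin²θ) = +0.13225 rad/s.
V_P = V_A + ω_rod × AP, with AP = 0.092 m along the rod.
Components: V_Px = −rω sinθ − a·ω_rod·sinφ = -0.47932 m/s;  V_Py = rω cosθ + a·ω_rod·cosφ = -0.0079582 m/s.
|V_P| = √(V_Px² + V_Py²) = 0.47939 m/s.

0.479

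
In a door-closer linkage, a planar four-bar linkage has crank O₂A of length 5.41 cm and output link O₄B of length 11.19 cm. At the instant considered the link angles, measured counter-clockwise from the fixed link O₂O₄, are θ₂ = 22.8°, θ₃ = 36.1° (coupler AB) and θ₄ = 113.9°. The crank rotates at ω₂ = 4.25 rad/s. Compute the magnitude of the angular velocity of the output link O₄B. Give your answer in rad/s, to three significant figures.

ω₂ = 4.25 rad/s
Differentiating the loop-closure r₂e^{iθ₂}+r₃e^{iθ₃}=r₁+r₄e^{iθ₄} gives r₂ω₂e^{iθ₂}+r₃ω₃e^{iθ₃}=r₄ω₄e^{iθ₄}.
Eliminating the other unknown: ω₄ = r₂ω₂ sin(θ₂−θ₃) / [r₄ sin(θ₄−θ₃)].
Numerator sine = -0.23005; denominator sine = +0.97742.
Result = 0.0541·4.25·(-0.23005) / (0.1119·(+0.97742)) = -0.48361 rad/s; magnitude 0.48361 rad/s.

0.484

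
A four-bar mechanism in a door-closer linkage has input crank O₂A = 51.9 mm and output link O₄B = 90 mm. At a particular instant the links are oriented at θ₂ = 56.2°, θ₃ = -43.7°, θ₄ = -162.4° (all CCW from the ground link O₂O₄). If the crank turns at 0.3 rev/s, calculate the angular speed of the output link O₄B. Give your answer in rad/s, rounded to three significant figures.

1.22

ω₂ = 1.885 rad/s (from 0.3 rev/s).
Differentiating the loop-closure r₂e^{iθ₂}+r₃e^{iθ₃}=r₁+r₄e^{iθ₄} gives r₂ω₂e^{iθ₂}+r₃ω₃e^{iθ₃}=r₄ω₄e^{iθ₄}.
Eliminating the other unknown: ω₄ = r₂ω₂ sin(θ₂−θ₃) / [r₄ sin(θ₄−θ₃)].
Numerator sine = +0.98511; denominator sine = -0.87715.
Result = 0.0519·1.885·(+0.98511) / (0.09·(-0.87715)) = -1.2208 rad/s; magnitude 1.2208 rad/s.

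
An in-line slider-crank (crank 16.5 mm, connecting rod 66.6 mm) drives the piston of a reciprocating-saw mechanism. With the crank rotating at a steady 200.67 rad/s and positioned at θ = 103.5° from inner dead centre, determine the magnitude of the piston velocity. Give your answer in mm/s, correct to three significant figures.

ω = 200.7 rad/s
For an in-line slider-crank, x = r cosθ + √(L² − r² sin²θ), so v = −rω sinθ·[1 + r cosθ/√(L² − r² sin²θ)].
With r = 0.0165 m, L = 0.0666 m, θ = 103.5°: √(L² − r² sin²θ) = 0.064639 m.
v = −0.0165·200.7·0.97237·[1 + 0.0165·-0.23345/0.064639] = -3.0277 m/s.
|v| = 3.0277 m/s = 3027.7 mm/s.

3030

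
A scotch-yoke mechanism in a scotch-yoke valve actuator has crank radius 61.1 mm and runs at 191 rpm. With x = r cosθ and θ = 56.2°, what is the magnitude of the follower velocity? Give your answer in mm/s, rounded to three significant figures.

ω = 20 rad/s (from 191 rpm).
x = r cosθ ⇒ ẋ = −rω sinθ.
|v| = rω|sinθ| = 0.0611·20·|sin 56.2°| = 1.0155 m/s = 1015.5 mm/s.

1020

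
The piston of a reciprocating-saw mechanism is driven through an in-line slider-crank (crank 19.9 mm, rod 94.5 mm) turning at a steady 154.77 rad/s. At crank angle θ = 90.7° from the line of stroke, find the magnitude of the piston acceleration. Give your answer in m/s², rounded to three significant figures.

ω = 154.8 rad/s
x(θ) = r cosθ + √(L² − r² sin²θ); with ω constant, a = ω²·d²x/dθ².
d²x/dθ² = −r cosθ − r²(cos2θ)/√u − r⁴ sin²2θ/(4u^{3/2}),  u = L² − r² sin²θ = 0.0085343 m².
Substituting r = 0.0199 m, L = 0.0945 m, θ = 90.7°: d²x/dθ² = +0.0045285 m.
a = ω²·d²x/dθ² = (154.8)²·(+0.0045285) = +108.47 m/s²;  |a| = 108.47 m/s².

108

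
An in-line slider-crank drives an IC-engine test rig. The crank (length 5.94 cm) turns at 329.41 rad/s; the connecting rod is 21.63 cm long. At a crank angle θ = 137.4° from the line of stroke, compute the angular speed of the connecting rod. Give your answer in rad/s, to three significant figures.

67.8

ω = 329.4 rad/s
The rod makes angle φ with the slider axis where L sinφ = r sinθ; differentiating, L cosφ·φ̇ = r ω cosθ.
L cosφ = √(L² − r² sin²θ) = 0.21253 m.
|ω_rod| = r ω |cosθ| / √(L² − r² sin²θ) = 0.0594·329.4·0.73610/0.21253 = 67.77 rad/s.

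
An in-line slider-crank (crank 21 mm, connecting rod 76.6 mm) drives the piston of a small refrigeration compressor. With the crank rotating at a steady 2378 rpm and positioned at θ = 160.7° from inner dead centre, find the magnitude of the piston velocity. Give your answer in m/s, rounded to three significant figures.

ω = 2π·2378/60 = 249 rad/s
For an in-line slider-crank, x = r cosθ + √(L² − r² sin²θ), so v = −rω sinθ·[1 + r cosθ/√(L² − r² sin²θ)].
With r = 0.021 m, L = 0.0766 m, θ = 160.7°: √(L² − r² sin²θ) = 0.076285 m.
v = −0.021·249·0.33051·[1 + 0.021·-0.94380/0.076285] = -1.2794 m/s.
|v| = 1.2794 m/s.

1.28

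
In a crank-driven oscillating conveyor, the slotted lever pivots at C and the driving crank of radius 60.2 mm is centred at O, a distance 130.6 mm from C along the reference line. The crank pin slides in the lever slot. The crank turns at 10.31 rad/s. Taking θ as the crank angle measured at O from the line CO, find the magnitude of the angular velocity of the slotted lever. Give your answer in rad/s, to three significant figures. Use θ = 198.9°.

6.78

ω = 10.31 rad/s
Crank pin A relative to C: A = (d + r cosθ, r sinθ); lever angle φ = atan2(r sinθ, d + r cosθ).
Differentiating tanφ: φ̇ = rω(d cosθ + r)/(d² + r² + 2dr cosθ).
d² + r² + 2dr cosθ = |CA|² = 0.00580393 m²;  d cosθ + r = -0.063359 m.
|ω_lever| = |0.0602·10.31·-0.063359| / 0.00580393 = 6.7755 rad/s.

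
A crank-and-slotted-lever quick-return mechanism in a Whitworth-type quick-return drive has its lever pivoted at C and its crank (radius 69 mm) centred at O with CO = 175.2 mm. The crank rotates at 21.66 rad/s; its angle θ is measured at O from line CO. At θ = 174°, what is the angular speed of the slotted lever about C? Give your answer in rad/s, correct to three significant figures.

13.8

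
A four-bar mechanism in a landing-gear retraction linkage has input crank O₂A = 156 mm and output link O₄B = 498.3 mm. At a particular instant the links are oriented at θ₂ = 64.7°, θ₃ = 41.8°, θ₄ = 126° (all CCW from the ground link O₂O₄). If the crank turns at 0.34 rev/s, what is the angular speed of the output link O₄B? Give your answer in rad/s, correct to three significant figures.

0.262

ω₂ = 2.136 rad/s (from 0.34 rev/s).
Differentiating the loop-closure r₂e^{iθ₂}+r₃e^{iθ₃}=r₁+r₄e^{iθ₄} gives r₂ω₂e^{iθ₂}+r₃ω₃e^{iθ₃}=r₄ω₄e^{iθ₄}.
Eliminating the other unknown: ω₄ = r₂ω₂ sin(θ₂−θ₃) / [r₄ sin(θ₄−θ₃)].
Numerator sine = +0.38912; denominator sine = +0.99488.
Result = 0.156·2.136·(+0.38912) / (0.4983·(+0.99488)) = +0.26158 rad/s; magnitude 0.26158 rad/s.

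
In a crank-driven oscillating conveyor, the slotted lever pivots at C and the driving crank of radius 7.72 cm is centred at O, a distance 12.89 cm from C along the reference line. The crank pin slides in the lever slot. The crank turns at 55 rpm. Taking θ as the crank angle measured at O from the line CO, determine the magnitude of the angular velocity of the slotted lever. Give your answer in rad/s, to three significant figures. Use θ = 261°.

ω = 5.76 rad/s (from 55 rpm).
Crank pin A relative to C: A = (d + r cosθ, r sinθ); lever angle φ = atan2(r sinθ, d + r cosθ).
Differentiating tanφ: φ̇ = rω(d cosθ + r)/(d² + r² + 2dr cosθ).
d² + r² + 2dr cosθ = |CA|² = 0.0194617 m²;  d cosθ + r = +0.057036 m.
|ω_lever| = |0.0772·5.76·+0.057036| / 0.0194617 = 1.3031 rad/s.

1.30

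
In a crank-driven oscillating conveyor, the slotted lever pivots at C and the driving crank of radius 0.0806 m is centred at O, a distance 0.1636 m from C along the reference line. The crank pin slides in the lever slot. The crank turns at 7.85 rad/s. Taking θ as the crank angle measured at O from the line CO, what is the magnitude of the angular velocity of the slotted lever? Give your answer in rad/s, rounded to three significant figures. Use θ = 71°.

2.02

ω = 7.85 rad/s
Crank pin A relative to C: A = (d + r cosθ, r sinθ); lever angle φ = atan2(r sinθ, d + r cosθ).
Differentiating tanφ: φ̇ = rω(d cosθ + r)/(d² + r² + 2dr cosθ).
d² + r² + 2dr cosθ = |CA|² = 0.0418473 m²;  d cosθ + r = +0.13386 m.
|ω_lever| = |0.0806·7.85·+0.13386| / 0.0418473 = 2.0239 rad/s.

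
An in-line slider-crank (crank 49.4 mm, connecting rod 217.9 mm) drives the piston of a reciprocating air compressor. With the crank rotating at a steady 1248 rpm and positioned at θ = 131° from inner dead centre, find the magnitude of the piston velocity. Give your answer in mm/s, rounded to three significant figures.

ω = 2π·1248/60 = 130.7 rad/s
For an in-line slider-crank, x = r cosθ + √(L² − r² sin²θ), so v = −rω sinθ·[1 + r cosθ/√(L² − r² sin²θ)].
With r = 0.0494 m, L = 0.2179 m, θ = 131°: √(L² − r² sin²θ) = 0.21469 m.
v = −0.0494·130.7·0.75471·[1 + 0.0494·-0.65606/0.21469] = -4.1369 m/s.
|v| = 4.1369 m/s = 4136.9 mm/s.

4140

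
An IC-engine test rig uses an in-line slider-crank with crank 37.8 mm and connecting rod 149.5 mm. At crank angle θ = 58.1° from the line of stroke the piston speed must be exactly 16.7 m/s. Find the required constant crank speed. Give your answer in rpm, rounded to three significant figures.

4370

For an in-line slider-crank, |v_piston| = rω|sinθ|·[1 + r cosθ/√(L² − r² sin²θ)].
With r = 0.0378 m, L = 0.1495 m, θ = 58.1°: the bracketed kinematic factor |dx/dθ| = 0.036481 m.
ω = v/|dx/dθ| = 16.7/0.036481 = 457.77 rad/s.
N = 60ω/(2π) = 4371.4 rpm.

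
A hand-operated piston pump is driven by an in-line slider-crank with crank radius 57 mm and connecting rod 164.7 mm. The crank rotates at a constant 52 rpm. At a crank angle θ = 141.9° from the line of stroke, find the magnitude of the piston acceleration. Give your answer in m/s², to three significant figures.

ω = 2π·52/60 = 5.445 rad/s
x(θ) = r cosθ + √(L² − r² sin²θ); with ω constant, a = ω²·d²x/dθ².
d²x/dθ² = −r cosθ − r²(cos2θ)/√u − r⁴ sin²2θ/(4u^{3/2}),  u = L² − r² sin²θ = 0.0258891 m².
Substituting r = 0.057 m, L = 0.1647 m, θ = 141.9°: d²x/dθ² = +0.039441 m.
a = ω²·d²x/dθ² = (5.445)²·(+0.039441) = +1.1695 m/s²;  |a| = 1.1695 m/s².

1.17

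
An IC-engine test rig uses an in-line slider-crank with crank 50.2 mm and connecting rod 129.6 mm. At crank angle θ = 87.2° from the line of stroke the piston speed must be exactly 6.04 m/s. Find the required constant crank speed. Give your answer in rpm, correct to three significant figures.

1130

For an in-line slider-crank, |v_piston| = rω|sinθ|·[1 + r cosθ/√(L² − r² sin²θ)].
With r = 0.0502 m, L = 0.1296 m, θ = 87.2°: the bracketed kinematic factor |dx/dθ| = 0.051169 m.
ω = v/|dx/dθ| = 6.04/0.051169 = 118.04 rad/s.
N = 60ω/(2π) = 1127.2 rpm.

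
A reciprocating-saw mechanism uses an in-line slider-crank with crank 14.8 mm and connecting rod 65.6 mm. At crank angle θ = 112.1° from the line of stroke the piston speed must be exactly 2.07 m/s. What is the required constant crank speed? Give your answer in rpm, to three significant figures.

1580

For an in-line slider-crank, |v_piston| = rω|sinθ|·[1 + r cosθ/√(L² − r² sin²θ)].
With r = 0.0148 m, L = 0.0656 m, θ = 112.1°: the bracketed kinematic factor |dx/dθ| = 0.012522 m.
ω = v/|dx/dθ| = 2.07/0.012522 = 165.3 rad/s.
N = 60ω/(2π) = 1578.5 rpm.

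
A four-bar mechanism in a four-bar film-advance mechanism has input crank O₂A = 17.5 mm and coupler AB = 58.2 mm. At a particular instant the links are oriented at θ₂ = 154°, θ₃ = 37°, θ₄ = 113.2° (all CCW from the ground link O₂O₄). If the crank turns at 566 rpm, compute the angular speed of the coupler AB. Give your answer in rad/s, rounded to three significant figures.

12.0

ω₂ = 59.27 rad/s (from 566 rpm).
Differentiating the loop-closure r₂e^{iθ₂}+r₃e^{iθ₃}=r₁+r₄e^{iθ₄} gives r₂ω₂e^{iθ₂}+r₃ω₃e^{iθ₃}=r₄ω₄e^{iθ₄}.
Eliminating the other unknown: ω₃ = r₂ω₂ sin(θ₄−θ₂) / [r₃ sin(θ₃−θ₄)].
Numerator sine = -0.65342; denominator sine = -0.97113.
Result = 0.0175·59.27·(-0.65342) / (0.0582·(-0.97113)) = +11.992 rad/s; magnitude 11.992 rad/s.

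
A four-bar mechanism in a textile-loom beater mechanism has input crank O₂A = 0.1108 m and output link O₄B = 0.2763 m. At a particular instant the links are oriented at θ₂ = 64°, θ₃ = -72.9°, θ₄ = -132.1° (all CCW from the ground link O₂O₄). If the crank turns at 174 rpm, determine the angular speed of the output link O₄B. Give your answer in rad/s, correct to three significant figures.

5.81

ω₂ = 18.22 rad/s (from 174 rpm).
Differentiating the loop-closure r₂e^{iθ₂}+r₃e^{iθ₃}=r₁+r₄e^{iθ₄} gives r₂ω₂e^{iθ₂}+r₃ω₃e^{iθ₃}=r₄ω₄e^{iθ₄}.
Eliminating the other unknown: ω₄ = r₂ω₂ sin(θ₂−θ₃) / [r₄ sin(θ₄−θ₃)].
Numerator sine = +0.68327; denominator sine = -0.85896.
Result = 0.1108·18.22·(+0.68327) / (0.2763·(-0.85896)) = -5.8124 rad/s; magnitude 5.8124 rad/s.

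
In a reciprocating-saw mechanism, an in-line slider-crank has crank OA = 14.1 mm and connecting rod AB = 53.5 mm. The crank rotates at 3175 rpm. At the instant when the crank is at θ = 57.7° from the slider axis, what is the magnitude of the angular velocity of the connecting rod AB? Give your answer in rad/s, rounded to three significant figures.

ω = 332.5 rad/s (converted from 3175 rpm).
The rod makes angle φ with the slider axis where L sinφ = r sinθ; differentiating, L cosφ·φ̇ = r ω cosθ.
L cosφ = √(L² − r² sin²θ) = 0.052156 m.
|ω_rod| = r ω |cosθ| / √(L² − r² sin²θ) = 0.0141·332.5·0.53435/0.052156 = 48.031 rad/s.

48.0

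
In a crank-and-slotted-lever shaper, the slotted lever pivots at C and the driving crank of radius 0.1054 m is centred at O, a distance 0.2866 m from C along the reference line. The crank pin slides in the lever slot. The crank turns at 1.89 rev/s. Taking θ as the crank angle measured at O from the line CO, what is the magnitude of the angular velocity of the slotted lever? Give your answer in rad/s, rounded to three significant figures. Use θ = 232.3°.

ω = 11.88 rad/s (from 1.89 rev/s).
Crank pin A relative to C: A = (d + r cosθ, r sinθ); lever angle φ = atan2(r sinθ, d + r cosθ).
Differentiating tanφ: φ̇ = rω(d cosθ + r)/(d² + r² + 2dr cosθ).
d² + r² + 2dr cosθ = |CA|² = 0.0563031 m²;  d cosθ + r = -0.069864 m.
|ω_lever| = |0.1054·11.88·-0.069864| / 0.0563031 = 1.5531 rad/s.

1.55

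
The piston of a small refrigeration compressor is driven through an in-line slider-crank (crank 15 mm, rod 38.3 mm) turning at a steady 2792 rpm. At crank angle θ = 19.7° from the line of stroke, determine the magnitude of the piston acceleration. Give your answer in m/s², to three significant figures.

1610

ω = 2π·2792/60 = 292.4 rad/s
x(θ) = r cosθ + √(L² − r² sin²θ); with ω constant, a = ω²·d²x/dθ².
d²x/dθ² = −r cosθ − r²(cos2θ)/√u − r⁴ sin²2θ/(4u^{3/2}),  u = L² − r² sin²θ = 0.00144132 m².
Substituting r = 0.015 m, L = 0.0383 m, θ = 19.7°: d²x/dθ² = -0.018795 m.
a = ω²·d²x/dθ² = (292.4)²·(-0.018795) = -1606.7 m/s²;  |a| = 1606.7 m/s².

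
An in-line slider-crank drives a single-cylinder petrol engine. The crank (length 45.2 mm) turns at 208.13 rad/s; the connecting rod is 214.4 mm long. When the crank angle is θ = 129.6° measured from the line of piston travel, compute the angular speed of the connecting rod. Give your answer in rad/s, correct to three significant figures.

28.3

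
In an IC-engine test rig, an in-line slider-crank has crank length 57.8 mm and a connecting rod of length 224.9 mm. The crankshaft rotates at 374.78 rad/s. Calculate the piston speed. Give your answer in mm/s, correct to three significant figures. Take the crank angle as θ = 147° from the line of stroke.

9230

ω = 374.8 rad/s
For an in-line slider-crank, x = r cosθ + √(L² − r² sin²θ), so v = −rω sinθ·[1 + r cosθ/√(L² − r² sin²θ)].
With r = 0.0578 m, L = 0.2249 m, θ = 147°: √(L² − r² sin²θ) = 0.22269 m.
v = −0.0578·374.8·0.54464·[1 + 0.0578·-0.83867/0.22269] = -9.2299 m/s.
|v| = 9.2299 m/s = 9229.9 mm/s.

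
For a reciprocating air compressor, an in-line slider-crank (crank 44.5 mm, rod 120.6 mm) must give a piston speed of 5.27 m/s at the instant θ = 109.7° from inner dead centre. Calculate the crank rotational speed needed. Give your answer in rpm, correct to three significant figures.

1380

For an in-line slider-crank, |v_piston| = rω|sinθ|·[1 + r cosθ/√(L² − r² sin²θ)].
With r = 0.0445 m, L = 0.1206 m, θ = 109.7°: the bracketed kinematic factor |dx/dθ| = 0.036338 m.
ω = v/|dx/dθ| = 5.27/0.036338 = 145.03 rad/s.
N = 60ω/(2π) = 1384.9 rpm.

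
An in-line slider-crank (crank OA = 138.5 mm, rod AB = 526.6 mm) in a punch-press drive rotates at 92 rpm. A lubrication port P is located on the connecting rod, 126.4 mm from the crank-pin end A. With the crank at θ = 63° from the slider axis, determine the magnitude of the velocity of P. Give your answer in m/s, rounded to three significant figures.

1.31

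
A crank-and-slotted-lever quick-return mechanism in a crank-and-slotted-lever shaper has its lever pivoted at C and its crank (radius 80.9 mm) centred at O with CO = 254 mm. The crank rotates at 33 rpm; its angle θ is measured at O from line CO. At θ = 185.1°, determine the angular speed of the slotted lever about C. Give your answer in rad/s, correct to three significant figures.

1.60

ω = 3.456 rad/s (from 33 rpm).
Crank pin A relative to C: A = (d + r cosθ, r sinθ); lever angle φ = atan2(r sinθ, d + r cosθ).
Differentiating tanφ: φ̇ = rω(d cosθ + r)/(d² + r² + 2dr cosθ).
d² + r² + 2dr cosθ = |CA|² = 0.0301263 m²;  d cosθ + r = -0.17209 m.
|ω_lever| = |0.0809·3.456·-0.17209| / 0.0301263 = 1.597 rad/s.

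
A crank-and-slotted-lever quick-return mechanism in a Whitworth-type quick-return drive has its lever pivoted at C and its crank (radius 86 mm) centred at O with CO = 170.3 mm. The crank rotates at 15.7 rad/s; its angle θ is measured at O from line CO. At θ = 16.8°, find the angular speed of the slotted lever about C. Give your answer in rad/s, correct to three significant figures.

5.22

ω = 15.7 rad/s
Crank pin A relative to C: A = (d + r cosθ, r sinθ); lever angle φ = atan2(r sinθ, d + r cosθ).
Differentiating tanφ: φ̇ = rω(d cosθ + r)/(d² + r² + 2dr cosθ).
d² + r² + 2dr cosθ = |CA|² = 0.0644395 m²;  d cosθ + r = +0.24903 m.
|ω_lever| = |0.086·15.7·+0.24903| / 0.0644395 = 5.218 rad/s.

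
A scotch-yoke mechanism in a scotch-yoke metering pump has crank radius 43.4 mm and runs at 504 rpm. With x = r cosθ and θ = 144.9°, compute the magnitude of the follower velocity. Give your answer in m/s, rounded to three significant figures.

ω = 52.78 rad/s (from 504 rpm).
x = r cosθ ⇒ ẋ = −rω sinθ.
|v| = rω|sinθ| = 0.0434·52.78·|sin 144.9°| = 1.3171 m/s.

1.32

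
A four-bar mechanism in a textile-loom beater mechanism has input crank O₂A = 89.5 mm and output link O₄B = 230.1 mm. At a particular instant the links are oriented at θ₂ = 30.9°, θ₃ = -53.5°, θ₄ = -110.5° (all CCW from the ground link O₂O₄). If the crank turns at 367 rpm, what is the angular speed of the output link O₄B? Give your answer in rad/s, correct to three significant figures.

17.7

ω₂ = 38.43 rad/s (from 367 rpm).
Differentiating the loop-closure r₂e^{iθ₂}+r₃e^{iθ₃}=r₁+r₄e^{iθ₄} gives r₂ω₂e^{iθ₂}+r₃ω₃e^{iθ₃}=r₄ω₄e^{iθ₄}.
Eliminating the other unknown: ω₄ = r₂ω₂ sin(θ₂−θ₃) / [r₄ sin(θ₄−θ₃)].
Numerator sine = +0.99523; denominator sine = -0.83867.
Result = 0.0895·38.43·(+0.99523) / (0.2301·(-0.83867)) = -17.739 rad/s; magnitude 17.739 rad/s.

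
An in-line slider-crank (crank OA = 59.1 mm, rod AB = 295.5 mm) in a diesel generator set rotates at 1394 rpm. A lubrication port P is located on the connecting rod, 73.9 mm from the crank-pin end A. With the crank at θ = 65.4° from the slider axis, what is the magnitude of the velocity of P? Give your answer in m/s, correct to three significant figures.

ω = 146 rad/s.  Crank-pin speed |V_A| = rω = 8.6274 m/s, perpendicular to OA.
Rod angle: sinφ = −(r/L) sinθ ⇒ φ = -10.477°; ω_rod = −rω cosθ/√(L²−r²sin²θ) = -12.36 rad/s.
V_P = V_A + ω_rod × AP, with AP = 0.0739 m along the rod.
Components: V_Px = −rω sinθ − a·ω_rod·sinφ = -8.0104 m/s;  V_Py = rω cosθ + a·ω_rod·cosφ = +2.6933 m/s.
|V_P| = √(V_Px² + V_Py²) = 8.4511 m/s.

8.45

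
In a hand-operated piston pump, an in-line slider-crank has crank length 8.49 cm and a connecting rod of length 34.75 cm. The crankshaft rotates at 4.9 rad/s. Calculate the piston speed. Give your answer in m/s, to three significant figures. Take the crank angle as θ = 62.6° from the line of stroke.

0.412

ω = 4.9 rad/s
For an in-line slider-crank, x = r cosθ + √(L² − r² sin²θ), so v = −rω sinθ·[1 + r cosθ/√(L² − r² sin²θ)].
With r = 0.0849 m, L = 0.3475 m, θ = 62.6°: √(L² − r² sin²θ) = 0.33923 m.
v = −0.0849·4.9·0.88782·[1 + 0.0849·0.46020/0.33923] = -0.41188 m/s.
|v| = 0.41188 m/s.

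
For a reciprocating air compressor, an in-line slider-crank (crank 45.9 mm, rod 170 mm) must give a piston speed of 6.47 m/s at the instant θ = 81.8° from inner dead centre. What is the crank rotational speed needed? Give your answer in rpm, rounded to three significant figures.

For an in-line slider-crank, |v_piston| = rω|sinθ|·[1 + r cosθ/√(L² − r² sin²θ)].
With r = 0.0459 m, L = 0.17 m, θ = 81.8°: the bracketed kinematic factor |dx/dθ| = 0.047246 m.
ω = v/|dx/dθ| = 6.47/0.047246 = 136.94 rad/s.
N = 60ω/(2π) = 1307.7 rpm.

1310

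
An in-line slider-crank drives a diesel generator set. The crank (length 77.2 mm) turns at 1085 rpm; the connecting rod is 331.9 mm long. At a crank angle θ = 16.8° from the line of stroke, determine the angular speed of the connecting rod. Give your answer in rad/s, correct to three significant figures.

25.4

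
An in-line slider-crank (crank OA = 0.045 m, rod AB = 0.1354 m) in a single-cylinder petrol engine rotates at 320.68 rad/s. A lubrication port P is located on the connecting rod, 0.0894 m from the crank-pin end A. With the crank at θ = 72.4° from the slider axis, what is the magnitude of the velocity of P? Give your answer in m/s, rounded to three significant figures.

14.8

ω = 320.7 rad/s.  Crank-pin speed |V_A| = rω = 14.431 m/s, perpendicular to OA.
Rod angle: sinφ = −(r/L) sinθ ⇒ φ = -18.469°; ω_rod = −rω cosθ/√(L²−r²sin²θ) = -33.976 rad/s.
V_P = V_A + ω_rod × AP, with AP = 0.0894 m along the rod.
Components: V_Px = −rω sinθ − a·ω_rod·sinφ = -14.717 m/s;  V_Py = rω cosθ + a·ω_rod·cosφ = +1.4824 m/s.
|V_P| = √(V_Px² + V_Py²) = 14.792 m/s.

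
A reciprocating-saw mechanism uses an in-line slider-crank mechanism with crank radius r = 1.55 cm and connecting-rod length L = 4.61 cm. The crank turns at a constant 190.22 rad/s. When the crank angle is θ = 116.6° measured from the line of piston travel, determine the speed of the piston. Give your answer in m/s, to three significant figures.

2.22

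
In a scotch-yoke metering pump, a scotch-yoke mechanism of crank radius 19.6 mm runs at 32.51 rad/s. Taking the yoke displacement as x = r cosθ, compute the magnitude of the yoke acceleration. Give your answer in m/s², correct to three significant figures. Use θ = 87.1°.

1.05

ω = 32.51 rad/s
x = r cosθ ⇒ ẍ = −rω² cosθ (ω constant).
|a| = rω²|cosθ| = 0.0196·(32.51)²·|cos 87.1°| = 1.048 m/s².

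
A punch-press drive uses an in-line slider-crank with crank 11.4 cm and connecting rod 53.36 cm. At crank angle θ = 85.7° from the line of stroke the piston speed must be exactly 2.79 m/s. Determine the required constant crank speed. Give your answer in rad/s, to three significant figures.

24.1

For an in-line slider-crank, |v_piston| = rω|sinθ|·[1 + r cosθ/√(L² − r² sin²θ)].
With r = 0.114 m, L = 0.5336 m, θ = 85.7°: the bracketed kinematic factor |dx/dθ| = 0.11554 m.
ω = v/|dx/dθ| = 2.79/0.11554 = 24.147 rad/s.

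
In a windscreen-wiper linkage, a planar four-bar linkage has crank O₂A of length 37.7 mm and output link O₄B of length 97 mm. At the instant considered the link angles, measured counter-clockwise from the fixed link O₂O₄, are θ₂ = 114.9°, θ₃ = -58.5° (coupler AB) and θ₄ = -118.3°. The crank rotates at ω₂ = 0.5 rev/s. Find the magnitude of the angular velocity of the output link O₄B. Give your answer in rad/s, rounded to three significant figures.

ω₂ = 3.142 rad/s (from 0.5 rev/s).
Differentiating the loop-closure r₂e^{iθ₂}+r₃e^{iθ₃}=r₁+r₄e^{iθ₄} gives r₂ω₂e^{iθ₂}+r₃ω₃e^{iθ₃}=r₄ω₄e^{iθ₄}.
Eliminating the other unknown: ω₄ = r₂ω₂ sin(θ₂−θ₃) / [r₄ sin(θ₄−θ₃)].
Numerator sine = +0.11494; denominator sine = -0.86427.
Result = 0.0377·3.142·(+0.11494) / (0.097·(-0.86427)) = -0.16238 rad/s; magnitude 0.16238 rad/s.

0.162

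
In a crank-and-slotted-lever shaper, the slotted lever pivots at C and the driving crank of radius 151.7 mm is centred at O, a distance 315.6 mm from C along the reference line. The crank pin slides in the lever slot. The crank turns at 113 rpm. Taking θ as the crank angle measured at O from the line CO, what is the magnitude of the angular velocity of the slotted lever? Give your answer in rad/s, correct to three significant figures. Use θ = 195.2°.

9.08

ω = 11.83 rad/s (from 113 rpm).
Crank pin A relative to C: A = (d + r cosθ, r sinθ); lever angle φ = atan2(r sinθ, d + r cosθ).
Differentiating tanφ: φ̇ = rω(d cosθ + r)/(d² + r² + 2dr cosθ).
d² + r² + 2dr cosθ = |CA|² = 0.030213 m²;  d cosθ + r = -0.15286 m.
|ω_lever| = |0.1517·11.83·-0.15286| / 0.030213 = 9.0822 rad/s.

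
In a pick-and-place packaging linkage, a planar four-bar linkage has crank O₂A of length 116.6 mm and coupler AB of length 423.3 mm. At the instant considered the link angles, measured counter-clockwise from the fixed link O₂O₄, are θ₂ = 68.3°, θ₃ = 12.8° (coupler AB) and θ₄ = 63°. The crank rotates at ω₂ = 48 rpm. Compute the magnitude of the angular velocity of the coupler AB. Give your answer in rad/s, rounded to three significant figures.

0.166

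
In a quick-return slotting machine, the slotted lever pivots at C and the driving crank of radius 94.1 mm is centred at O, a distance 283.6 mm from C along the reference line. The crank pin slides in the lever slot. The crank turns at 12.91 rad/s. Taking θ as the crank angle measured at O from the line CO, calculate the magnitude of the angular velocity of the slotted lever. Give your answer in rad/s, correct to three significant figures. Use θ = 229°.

ω = 12.91 rad/s
Crank pin A relative to C: A = (d + r cosθ, r sinθ); lever angle φ = atan2(r sinθ, d + r cosθ).
Differentiating tanφ: φ̇ = rω(d cosθ + r)/(d² + r² + 2dr cosθ).
d² + r² + 2dr cosθ = |CA|² = 0.0542676 m²;  d cosθ + r = -0.091958 m.
|ω_lever| = |0.0941·12.91·-0.091958| / 0.0542676 = 2.0586 rad/s.

2.06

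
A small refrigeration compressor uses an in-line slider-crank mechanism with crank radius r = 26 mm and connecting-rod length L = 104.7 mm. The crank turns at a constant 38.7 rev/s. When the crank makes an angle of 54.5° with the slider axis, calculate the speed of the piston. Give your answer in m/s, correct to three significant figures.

5.90

ω = 2π·38.7 = 243.2 rad/s
For an in-line slider-crank, x = r cosθ + √(L² − r² sin²θ), so v = −rω sinθ·[1 + r cosθ/√(L² − r² sin²θ)].
With r = 0.026 m, L = 0.1047 m, θ = 54.5°: √(L² − r² sin²θ) = 0.10254 m.
v = −0.026·243.2·0.81412·[1 + 0.026·0.58070/0.10254] = -5.9048 m/s.
|v| = 5.9048 m/s.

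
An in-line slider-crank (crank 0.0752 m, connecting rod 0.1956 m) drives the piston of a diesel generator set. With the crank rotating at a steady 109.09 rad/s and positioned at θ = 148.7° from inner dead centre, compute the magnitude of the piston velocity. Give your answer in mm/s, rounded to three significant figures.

2830

ω = 109.1 rad/s
For an in-line slider-crank, x = r cosθ + √(L² − r² sin²θ), so v = −rω sinθ·[1 + r cosθ/√(L² − r² sin²θ)].
With r = 0.0752 m, L = 0.1956 m, θ = 148.7°: √(L² − r² sin²θ) = 0.19166 m.
v = −0.0752·109.1·0.51952·[1 + 0.0752·-0.85446/0.19166] = -2.8331 m/s.
|v| = 2.8331 m/s = 2833.1 mm/s.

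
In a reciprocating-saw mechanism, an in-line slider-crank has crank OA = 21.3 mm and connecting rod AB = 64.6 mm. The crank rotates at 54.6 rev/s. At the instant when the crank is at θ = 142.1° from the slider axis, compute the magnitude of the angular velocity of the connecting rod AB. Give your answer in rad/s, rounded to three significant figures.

91.1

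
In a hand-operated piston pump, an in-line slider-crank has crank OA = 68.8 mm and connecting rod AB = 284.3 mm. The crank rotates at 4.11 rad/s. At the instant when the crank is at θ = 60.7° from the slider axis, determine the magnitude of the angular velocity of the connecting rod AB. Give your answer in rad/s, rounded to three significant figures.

0.498

ω = 4.11 rad/s
The rod makes angle φ with the slider axis where L sinφ = r sinθ; differentiating, L cosφ·φ̇ = r ω cosθ.
L cosφ = √(L² − r² sin²θ) = 0.2779 m.
|ω_rod| = r ω |cosθ| / √(L² − r² sin²θ) = 0.0688·4.11·0.48938/0.2779 = 0.49796 rad/s.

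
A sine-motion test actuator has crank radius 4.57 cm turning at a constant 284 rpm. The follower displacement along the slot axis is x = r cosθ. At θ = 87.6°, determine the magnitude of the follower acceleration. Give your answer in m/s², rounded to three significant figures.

ω = 29.74 rad/s (from 284 rpm).
x = r cosθ ⇒ ẍ = −rω² cosθ (ω constant).
|a| = rω²|cosθ| = 0.0457·(29.74)²·|cos 87.6°| = 1.6927 m/s².

1.69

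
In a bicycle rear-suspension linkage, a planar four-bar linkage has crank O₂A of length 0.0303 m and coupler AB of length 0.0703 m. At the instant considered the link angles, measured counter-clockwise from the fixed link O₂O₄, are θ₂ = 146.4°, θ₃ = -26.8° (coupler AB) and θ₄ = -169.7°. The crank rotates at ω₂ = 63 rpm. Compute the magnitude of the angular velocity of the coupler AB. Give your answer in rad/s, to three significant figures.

ω₂ = 6.597 rad/s (from 63 rpm).
Differentiating the loop-closure r₂e^{iθ₂}+r₃e^{iθ₃}=r₁+r₄e^{iθ₄} gives r₂ω₂e^{iθ₂}+r₃ω₃e^{iθ₃}=r₄ω₄e^{iθ₄}.
Eliminating the other unknown: ω₃ = r₂ω₂ sin(θ₄−θ₂) / [r₃ sin(θ₃−θ₄)].
Numerator sine = +0.69340; denominator sine = +0.60321.
Result = 0.0303·6.597·(+0.69340) / (0.0703·(+0.60321)) = +3.2687 rad/s; magnitude 3.2687 rad/s.

3.27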